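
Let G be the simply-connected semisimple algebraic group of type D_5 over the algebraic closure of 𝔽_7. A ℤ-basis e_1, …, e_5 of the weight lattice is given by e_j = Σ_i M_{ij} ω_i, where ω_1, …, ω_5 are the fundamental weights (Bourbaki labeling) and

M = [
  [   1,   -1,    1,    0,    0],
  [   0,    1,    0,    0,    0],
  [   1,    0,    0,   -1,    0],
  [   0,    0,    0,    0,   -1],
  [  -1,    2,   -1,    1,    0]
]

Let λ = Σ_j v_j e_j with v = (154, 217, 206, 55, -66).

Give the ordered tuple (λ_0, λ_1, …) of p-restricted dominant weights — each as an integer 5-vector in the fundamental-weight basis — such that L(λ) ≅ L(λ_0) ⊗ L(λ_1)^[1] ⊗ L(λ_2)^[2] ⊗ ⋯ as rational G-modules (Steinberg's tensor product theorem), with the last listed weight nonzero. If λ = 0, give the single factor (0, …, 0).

Converting to the ω-basis (c_i = row i of M dotted with v = (154, 217, 206, 55, -66)):
  c_1 = 1·154 + (-1)·(217) + 1·206 + 0·55 + (0)·(-66) = 143
  c_2 = 0·154 + 1·217 + 0·206 + 0·55 + (0)·(-66) = 217
  c_3 = 1·154 + 0·217 + 0·206 + (-1)·(55) + (0)·(-66) = 99
  c_4 = 0·154 + 0·217 + 0·206 + 0·55 + (-1)·(-66) = 66
  c_5 = (-1)·(154) + 2·217 + (-1)·(206) + 1·55 + (0)·(-66) = 129
Base-7 expansion of each c_i:
  c_1 = 143 = 3·7^0 + 6·7^1 + 2·7^2
  c_2 = 217 = 0·7^0 + 3·7^1 + 4·7^2
  c_3 = 99 = 1·7^0 + 0·7^1 + 2·7^2
  c_4 = 66 = 3·7^0 + 2·7^1 + 1·7^2
  c_5 = 129 = 3·7^0 + 4·7^1 + 2·7^2
λ_0 = (3, 0, 1, 3, 3)
λ_1 = (6, 3, 0, 2, 4)
λ_2 = (2, 4, 2, 1, 2)

((3, 0, 1, 3, 3), (6, 3, 0, 2, 4), (2, 4, 2, 1, 2))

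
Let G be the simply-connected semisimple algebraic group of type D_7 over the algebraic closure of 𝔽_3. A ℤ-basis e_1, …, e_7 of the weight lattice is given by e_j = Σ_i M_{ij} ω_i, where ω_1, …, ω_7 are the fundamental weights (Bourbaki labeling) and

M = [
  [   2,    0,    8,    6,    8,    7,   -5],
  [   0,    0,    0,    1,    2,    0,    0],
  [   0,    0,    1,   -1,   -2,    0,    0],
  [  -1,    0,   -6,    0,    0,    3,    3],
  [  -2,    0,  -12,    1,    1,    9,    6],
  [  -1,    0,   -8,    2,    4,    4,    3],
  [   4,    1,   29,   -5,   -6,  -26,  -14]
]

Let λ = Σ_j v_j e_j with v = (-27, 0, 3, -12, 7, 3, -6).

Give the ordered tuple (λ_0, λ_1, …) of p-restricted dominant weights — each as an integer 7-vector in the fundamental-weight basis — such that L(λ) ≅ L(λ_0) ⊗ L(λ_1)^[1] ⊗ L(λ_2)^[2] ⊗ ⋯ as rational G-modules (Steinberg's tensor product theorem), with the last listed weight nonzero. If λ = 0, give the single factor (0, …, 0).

((2, 2, 1, 0, 1, 1, 0), (1, 0, 0, 0, 1, 0, 1))

Compute c_i = Σ_j M_{ij} v_j with v = (-27, 0, 3, -12, 7, 3, -6):
  c_1 = (2)·(-27) + (0)·(0) + (8)·(3) + (6)·(-12) + (8)·(7) + (7)·(3) + (-5)·(-6) = 5
  c_2 = (0)·(-27) + (0)·(0) + (0)·(3) + (1)·(-12) + (2)·(7) + (0)·(3) + (0)·(-6) = 2
  c_3 = (0)·(-27) + (0)·(0) + (1)·(3) + (-1)·(-12) + (-2)·(7) + (0)·(3) + (0)·(-6) = 1
  c_4 = (-1)·(-27) + (0)·(0) + (-6)·(3) + (0)·(-12) + (0)·(7) + (3)·(3) + (3)·(-6) = 0
  c_5 = (-2)·(-27) + (0)·(0) + (-12)·(3) + (1)·(-12) + (1)·(7) + (9)·(3) + (6)·(-6) = 4
  c_6 = (-1)·(-27) + (0)·(0) + (-8)·(3) + (2)·(-12) + (4)·(7) + (4)·(3) + (3)·(-6) = 1
  c_7 = (4)·(-27) + (1)·(0) + (29)·(3) + (-5)·(-12) + (-6)·(7) + (-26)·(3) + (-14)·(-6) = 3
Expand coordinatewise in base 3:
  c_1 = 5 = 2·3^0 + 1·3^1
  c_2 = 2 = 2·3^0
  c_3 = 1 = 1·3^0
  c_4 = 0
  c_5 = 4 = 1·3^0 + 1·3^1
  c_6 = 1 = 1·3^0
  c_7 = 3 = 0·3^0 + 1·3^1
λ_0 = (2, 2, 1, 0, 1, 1, 0)
λ_1 = (1, 0, 0, 0, 1, 0, 1)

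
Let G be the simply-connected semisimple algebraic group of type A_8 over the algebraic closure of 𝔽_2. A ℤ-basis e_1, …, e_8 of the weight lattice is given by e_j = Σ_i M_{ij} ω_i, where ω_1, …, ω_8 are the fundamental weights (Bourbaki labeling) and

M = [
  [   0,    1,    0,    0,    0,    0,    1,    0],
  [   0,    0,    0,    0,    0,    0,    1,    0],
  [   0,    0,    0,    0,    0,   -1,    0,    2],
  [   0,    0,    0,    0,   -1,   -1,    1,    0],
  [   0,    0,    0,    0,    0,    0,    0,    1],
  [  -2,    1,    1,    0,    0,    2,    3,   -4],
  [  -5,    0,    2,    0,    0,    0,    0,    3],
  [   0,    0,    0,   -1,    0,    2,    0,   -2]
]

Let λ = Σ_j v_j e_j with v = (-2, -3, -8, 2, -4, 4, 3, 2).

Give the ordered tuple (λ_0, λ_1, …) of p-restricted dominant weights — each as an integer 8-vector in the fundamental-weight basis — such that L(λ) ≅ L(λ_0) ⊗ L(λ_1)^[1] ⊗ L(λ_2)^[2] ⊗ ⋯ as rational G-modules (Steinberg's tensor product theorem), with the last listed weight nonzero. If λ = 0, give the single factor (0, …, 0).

ω-coordinates c = M·v, v = (-2, -3, -8, 2, -4, 4, 3, 2):
  c_1 = 0*-2 + 1*-3 + 0*-8 + 0*2 + 0*-4 + 0*4 + 1*3 + 0*2 = 0
  c_2 = 0*-2 + 0*-3 + 0*-8 + 0*2 + 0*-4 + 0*4 + 1*3 + 0*2 = 3
  c_3 = 0*-2 + 0*-3 + 0*-8 + 0*2 + 0*-4 + -1*4 + 0*3 + 2*2 = 0
  c_4 = 0*-2 + 0*-3 + 0*-8 + 0*2 + -1*-4 + -1*4 + 1*3 + 0*2 = 3
  c_5 = 0*-2 + 0*-3 + 0*-8 + 0*2 + 0*-4 + 0*4 + 0*3 + 1*2 = 2
  c_6 = -2*-2 + 1*-3 + 1*-8 + 0*2 + 0*-4 + 2*4 + 3*3 + -4*2 = 2
  c_7 = -5*-2 + 0*-3 + 2*-8 + 0*2 + 0*-4 + 0*4 + 0*3 + 3*2 = 0
  c_8 = 0*-2 + 0*-3 + 0*-8 + -1*2 + 0*-4 + 2*4 + 0*3 + -2*2 = 2
Writing each c_i in base p = 2:
  c_1 = 0
  c_2 = 3 = 1·2^0 + 1·2^1
  c_3 = 0
  c_4 = 3 = 1·2^0 + 1·2^1
  c_5 = 2 = 0·2^0 + 1·2^1
  c_6 = 2 = 0·2^0 + 1·2^1
  c_7 = 0
  c_8 = 2 = 0·2^0 + 1·2^1
p-restricted factor λ_0 = (0, 1, 0, 1, 0, 0, 0, 0)
p-restricted factor λ_1 = (0, 1, 0, 1, 1, 1, 0, 1)

((0, 1, 0, 1, 0, 0, 0, 0), (0, 1, 0, 1, 1, 1, 0, 1))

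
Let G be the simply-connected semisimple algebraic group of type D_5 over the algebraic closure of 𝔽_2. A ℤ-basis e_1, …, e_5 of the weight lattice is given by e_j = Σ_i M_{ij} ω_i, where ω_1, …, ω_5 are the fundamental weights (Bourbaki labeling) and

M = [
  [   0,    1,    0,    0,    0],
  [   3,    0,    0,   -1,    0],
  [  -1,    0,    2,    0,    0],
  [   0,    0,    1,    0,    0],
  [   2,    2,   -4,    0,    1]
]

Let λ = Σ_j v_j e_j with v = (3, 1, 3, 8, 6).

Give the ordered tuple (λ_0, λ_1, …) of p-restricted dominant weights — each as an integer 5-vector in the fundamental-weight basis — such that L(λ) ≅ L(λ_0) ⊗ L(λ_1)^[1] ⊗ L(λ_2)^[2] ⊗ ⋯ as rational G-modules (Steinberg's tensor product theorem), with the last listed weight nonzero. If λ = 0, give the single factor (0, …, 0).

Compute c_i = Σ_j M_{ij} v_j with v = (3, 1, 3, 8, 6):
  c_1 = 0*3 + 1*1 + 0*3 + 0*8 + 0*6 = 1
  c_2 = 3*3 + 0*1 + 0*3 + -1*8 + 0*6 = 1
  c_3 = -1*3 + 0*1 + 2*3 + 0*8 + 0*6 = 3
  c_4 = 0*3 + 0*1 + 1*3 + 0*8 + 0*6 = 3
  c_5 = 2*3 + 2*1 + -4*3 + 0*8 + 1*6 = 2
Base-2 expansion of each c_i:
  c_1 = 1 = 1·2^0
  c_2 = 1 = 1·2^0
  c_3 = 3 = 1·2^0 + 1·2^1
  c_4 = 3 = 1·2^0 + 1·2^1
  c_5 = 2 = 0·2^0 + 1·2^1
Factor λ_0 = (1, 1, 1, 1, 0)
Factor λ_1 = (0, 0, 1, 1, 1)

((1, 1, 1, 1, 0), (0, 0, 1, 1, 1))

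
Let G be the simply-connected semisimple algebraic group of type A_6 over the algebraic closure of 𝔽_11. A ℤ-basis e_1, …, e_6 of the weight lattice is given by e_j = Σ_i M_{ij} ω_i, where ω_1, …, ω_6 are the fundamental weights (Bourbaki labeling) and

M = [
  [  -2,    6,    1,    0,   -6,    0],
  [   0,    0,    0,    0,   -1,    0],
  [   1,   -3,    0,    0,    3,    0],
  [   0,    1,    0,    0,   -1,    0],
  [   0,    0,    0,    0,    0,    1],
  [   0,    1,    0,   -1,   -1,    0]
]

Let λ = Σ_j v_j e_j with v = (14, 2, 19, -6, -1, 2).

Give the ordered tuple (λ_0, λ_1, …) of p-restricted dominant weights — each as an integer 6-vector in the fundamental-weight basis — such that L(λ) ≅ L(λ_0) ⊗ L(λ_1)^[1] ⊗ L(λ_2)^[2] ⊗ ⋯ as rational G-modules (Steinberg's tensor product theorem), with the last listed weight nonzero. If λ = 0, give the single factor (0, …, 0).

((9, 1, 5, 3, 2, 9),)

Change of basis e → ω: c = M·v where v = (14, 2, 19, -6, -1, 2):
  c_1 = (-2)·(14) + 6·2 + 1·19 + (0)·(-6) + (-6)·(-1) + 0·2 = 9
  c_2 = 0·14 + 0·2 + 0·19 + (0)·(-6) + (-1)·(-1) + 0·2 = 1
  c_3 = 1·14 + (-3)·(2) + 0·19 + (0)·(-6) + (3)·(-1) + 0·2 = 5
  c_4 = 0·14 + 1·2 + 0·19 + (0)·(-6) + (-1)·(-1) + 0·2 = 3
  c_5 = 0·14 + 0·2 + 0·19 + (0)·(-6) + (0)·(-1) + 1·2 = 2
  c_6 = 0·14 + 1·2 + 0·19 + (-1)·(-6) + (-1)·(-1) + 0·2 = 9
p = 11; digits c_i = Σ_j d_{ij}·11^j, 0 ≤ d_{ij} < 11:
  c_1 = 9 = 9·11^0
  c_2 = 1 = 1·11^0
  c_3 = 5 = 5·11^0
  c_4 = 3 = 3·11^0
  c_5 = 2 = 2·11^0
  c_6 = 9 = 9·11^0
Factor λ_0 = (9, 1, 5, 3, 2, 9)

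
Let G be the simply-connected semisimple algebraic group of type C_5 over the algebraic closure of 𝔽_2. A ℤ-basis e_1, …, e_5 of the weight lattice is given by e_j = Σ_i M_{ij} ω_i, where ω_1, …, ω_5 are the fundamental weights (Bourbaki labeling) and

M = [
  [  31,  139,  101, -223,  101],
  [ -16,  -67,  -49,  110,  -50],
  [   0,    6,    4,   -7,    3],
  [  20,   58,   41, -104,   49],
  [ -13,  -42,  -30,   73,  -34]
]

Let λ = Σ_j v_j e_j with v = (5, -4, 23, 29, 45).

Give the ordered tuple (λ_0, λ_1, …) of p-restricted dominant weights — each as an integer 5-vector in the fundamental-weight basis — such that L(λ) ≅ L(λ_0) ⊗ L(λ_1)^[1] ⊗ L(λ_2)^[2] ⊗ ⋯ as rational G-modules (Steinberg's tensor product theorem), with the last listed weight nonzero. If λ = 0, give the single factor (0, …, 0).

Converting to the ω-basis (c_i = row i of M dotted with v = (5, -4, 23, 29, 45)):
  c_1 = 31·5 + (139)·(-4) + 101·23 + (-223)·(29) + 101·45 = 0
  c_2 = (-16)·(5) + (-67)·(-4) + (-49)·(23) + 110·29 + (-50)·(45) = 1
  c_3 = 0·5 + (6)·(-4) + 4·23 + (-7)·(29) + 3·45 = 0
  c_4 = 20·5 + (58)·(-4) + 41·23 + (-104)·(29) + 49·45 = 0
  c_5 = (-13)·(5) + (-42)·(-4) + (-30)·(23) + 73·29 + (-34)·(45) = 0
p = 2; digits c_i = Σ_j d_{ij}·2^j, 0 ≤ d_{ij} < 2:
  c_1 = 0
  c_2 = 1 = 1·2^0
  c_3 = 0
  c_4 = 0
  c_5 = 0
Factor λ_0 = (0, 1, 0, 0, 0)

((0, 1, 0, 0, 0),)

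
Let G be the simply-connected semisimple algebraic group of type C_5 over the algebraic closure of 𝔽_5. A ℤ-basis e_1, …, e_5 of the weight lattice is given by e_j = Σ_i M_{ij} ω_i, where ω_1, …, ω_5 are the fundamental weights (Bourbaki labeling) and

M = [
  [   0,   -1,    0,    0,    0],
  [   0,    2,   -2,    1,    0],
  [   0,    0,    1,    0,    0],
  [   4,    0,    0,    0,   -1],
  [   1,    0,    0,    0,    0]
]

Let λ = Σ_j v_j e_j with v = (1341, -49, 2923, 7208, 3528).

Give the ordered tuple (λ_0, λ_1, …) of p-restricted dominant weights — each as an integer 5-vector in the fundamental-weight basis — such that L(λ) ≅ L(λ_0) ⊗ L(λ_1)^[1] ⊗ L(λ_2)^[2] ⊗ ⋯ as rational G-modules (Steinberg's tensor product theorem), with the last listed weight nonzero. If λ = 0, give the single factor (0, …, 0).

Compute c_i = Σ_j M_{ij} v_j with v = (1341, -49, 2923, 7208, 3528):
  c_1 = 0·1341 + (-1)·(-49) + 0·2923 + 0·7208 + 0·3528 = 49
  c_2 = 0·1341 + (2)·(-49) + (-2)·(2923) + 1·7208 + 0·3528 = 1264
  c_3 = 0·1341 + (0)·(-49) + 1·2923 + 0·7208 + 0·3528 = 2923
  c_4 = 4·1341 + (0)·(-49) + 0·2923 + 0·7208 + (-1)·(3528) = 1836
  c_5 = 1·1341 + (0)·(-49) + 0·2923 + 0·7208 + 0·3528 = 1341
p = 5; digits c_i = Σ_j d_{ij}·5^j, 0 ≤ d_{ij} < 5:
  c_1 = 49 = 4·5^0 + 4·5^1 + 1·5^2
  c_2 = 1264 = 4·5^0 + 2·5^1 + 0·5^2 + 0·5^3 + 2·5^4
  c_3 = 2923 = 3·5^0 + 4·5^1 + 1·5^2 + 3·5^3 + 4·5^4
  c_4 = 1836 = 1·5^0 + 2·5^1 + 3·5^2 + 4·5^3 + 2·5^4
  c_5 = 1341 = 1·5^0 + 3·5^1 + 3·5^2 + 0·5^3 + 2·5^4
λ_0 = (4, 4, 3, 1, 1)
λ_1 = (4, 2, 4, 2, 3)
λ_2 = (1, 0, 1, 3, 3)
λ_3 = (0, 0, 3, 4, 0)
λ_4 = (0, 2, 4, 2, 2)

((4, 4, 3, 1, 1), (4, 2, 4, 2, 3), (1, 0, 1, 3, 3), (0, 0, 3, 4, 0), (0, 2, 4, 2, 2))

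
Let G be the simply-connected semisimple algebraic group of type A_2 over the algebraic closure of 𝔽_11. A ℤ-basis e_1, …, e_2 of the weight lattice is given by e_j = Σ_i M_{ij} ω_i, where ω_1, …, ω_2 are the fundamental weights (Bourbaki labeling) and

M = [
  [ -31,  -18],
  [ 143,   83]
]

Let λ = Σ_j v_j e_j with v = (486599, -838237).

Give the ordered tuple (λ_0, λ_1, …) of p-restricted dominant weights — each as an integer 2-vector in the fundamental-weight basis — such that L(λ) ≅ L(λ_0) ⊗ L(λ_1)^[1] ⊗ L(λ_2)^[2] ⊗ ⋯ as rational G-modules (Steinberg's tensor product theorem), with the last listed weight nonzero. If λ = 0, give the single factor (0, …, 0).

Compute c_i = Σ_j M_{ij} v_j with v = (486599, -838237):
  c_1 = (-31)·(486599) + (-18)·(-838237) = 3697
  c_2 = 143·486599 + (83)·(-838237) = 9986
Writing each c_i in base p = 11:
  c_1 = 3697 = 1·11^0 + 6·11^1 + 8·11^2 + 2·11^3
  c_2 = 9986 = 9·11^0 + 5·11^1 + 5·11^2 + 7·11^3
Factor λ_0 = (1, 9)
Factor λ_1 = (6, 5)
Factor λ_2 = (8, 5)
Factor λ_3 = (2, 7)

((1, 9), (6, 5), (8, 5), (2, 7))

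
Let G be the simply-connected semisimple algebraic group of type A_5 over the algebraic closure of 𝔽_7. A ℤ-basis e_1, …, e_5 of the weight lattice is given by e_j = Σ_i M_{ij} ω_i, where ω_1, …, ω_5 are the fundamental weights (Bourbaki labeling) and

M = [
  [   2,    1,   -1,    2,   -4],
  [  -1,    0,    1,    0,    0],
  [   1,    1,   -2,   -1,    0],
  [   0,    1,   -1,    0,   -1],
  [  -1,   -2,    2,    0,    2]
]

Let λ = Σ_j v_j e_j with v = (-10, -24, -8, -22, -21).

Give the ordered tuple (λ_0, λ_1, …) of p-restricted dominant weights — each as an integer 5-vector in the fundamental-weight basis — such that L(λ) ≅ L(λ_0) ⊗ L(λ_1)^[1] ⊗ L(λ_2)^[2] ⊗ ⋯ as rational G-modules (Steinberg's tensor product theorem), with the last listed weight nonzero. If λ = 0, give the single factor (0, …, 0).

((4, 2, 4, 5, 0),)

Converting to the ω-basis (c_i = row i of M dotted with v = (-10, -24, -8, -22, -21)):
  c_1 = 2*-10 + 1*-24 + -1*-8 + 2*-22 + -4*-21 = 4
  c_2 = -1*-10 + 0*-24 + 1*-8 + 0*-22 + 0*-21 = 2
  c_3 = 1*-10 + 1*-24 + -2*-8 + -1*-22 + 0*-21 = 4
  c_4 = 0*-10 + 1*-24 + -1*-8 + 0*-22 + -1*-21 = 5
  c_5 = -1*-10 + -2*-24 + 2*-8 + 0*-22 + 2*-21 = 0
Base-7 expansion of each c_i:
  c_1 = 4 = 4·7^0
  c_2 = 2 = 2·7^0
  c_3 = 4 = 4·7^0
  c_4 = 5 = 5·7^0
  c_5 = 0
λ_0 = (4, 2, 4, 5, 0)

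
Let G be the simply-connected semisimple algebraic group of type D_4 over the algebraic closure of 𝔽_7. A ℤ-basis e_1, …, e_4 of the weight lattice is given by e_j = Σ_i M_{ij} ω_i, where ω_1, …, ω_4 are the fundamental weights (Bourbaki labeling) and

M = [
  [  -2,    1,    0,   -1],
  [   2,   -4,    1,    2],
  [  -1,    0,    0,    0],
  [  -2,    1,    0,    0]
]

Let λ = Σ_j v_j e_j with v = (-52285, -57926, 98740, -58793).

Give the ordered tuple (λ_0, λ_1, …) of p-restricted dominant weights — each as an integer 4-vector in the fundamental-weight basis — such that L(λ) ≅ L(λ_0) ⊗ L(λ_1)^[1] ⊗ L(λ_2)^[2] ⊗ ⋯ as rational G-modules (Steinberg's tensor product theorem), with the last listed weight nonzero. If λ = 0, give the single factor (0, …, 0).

In the fundamental-weight basis, λ has coordinates c = M·v (v = (-52285, -57926, 98740, -58793)):
  c_1 = -2*-52285 + 1*-57926 + 0*98740 + -1*-58793 = 105437
  c_2 = 2*-52285 + -4*-57926 + 1*98740 + 2*-58793 = 108288
  c_3 = -1*-52285 + 0*-57926 + 0*98740 + 0*-58793 = 52285
  c_4 = -2*-52285 + 1*-57926 + 0*98740 + 0*-58793 = 46644
Base-7 expansion of each c_i:
  c_1 = 105437 = 3·7^0 + 5·7^1 + 2·7^2 + 6·7^3 + 1·7^4 + 6·7^5
  c_2 = 108288 = 5·7^0 + 6·7^1 + 4·7^2 + 0·7^3 + 3·7^4 + 6·7^5
  c_3 = 52285 = 2·7^0 + 0·7^1 + 3·7^2 + 5·7^3 + 0·7^4 + 3·7^5
  c_4 = 46644 = 3·7^0 + 6·7^1 + 6·7^2 + 2·7^3 + 5·7^4 + 2·7^5
Factor λ_0 = (3, 5, 2, 3)
Factor λ_1 = (5, 6, 0, 6)
Factor λ_2 = (2, 4, 3, 6)
Factor λ_3 = (6, 0, 5, 2)
Factor λ_4 = (1, 3, 0, 5)
Factor λ_5 = (6, 6, 3, 2)

((3, 5, 2, 3), (5, 6, 0, 6), (2, 4, 3, 6), (6, 0, 5, 2), (1, 3, 0, 5), (6, 6, 3, 2))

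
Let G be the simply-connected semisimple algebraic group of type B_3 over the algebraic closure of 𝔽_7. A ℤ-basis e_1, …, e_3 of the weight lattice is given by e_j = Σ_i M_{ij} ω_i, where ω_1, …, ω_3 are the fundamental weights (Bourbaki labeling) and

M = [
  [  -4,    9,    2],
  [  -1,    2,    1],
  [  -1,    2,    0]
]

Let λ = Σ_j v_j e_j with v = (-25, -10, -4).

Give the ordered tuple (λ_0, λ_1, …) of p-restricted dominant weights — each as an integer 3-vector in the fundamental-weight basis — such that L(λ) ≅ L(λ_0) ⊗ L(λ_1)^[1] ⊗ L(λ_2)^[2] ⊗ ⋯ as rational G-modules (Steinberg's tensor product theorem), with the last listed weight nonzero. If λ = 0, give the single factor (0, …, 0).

Compute c_i = Σ_j M_{ij} v_j with v = (-25, -10, -4):
  c_1 = (-4)·(-25) + (9)·(-10) + (2)·(-4) = 2
  c_2 = (-1)·(-25) + (2)·(-10) + (1)·(-4) = 1
  c_3 = (-1)·(-25) + (2)·(-10) + (0)·(-4) = 5
Expand coordinatewise in base 7:
  c_1 = 2 = 2·7^0
  c_2 = 1 = 1·7^0
  c_3 = 5 = 5·7^0
Factor λ_0 = (2, 1, 5)

((2, 1, 5),)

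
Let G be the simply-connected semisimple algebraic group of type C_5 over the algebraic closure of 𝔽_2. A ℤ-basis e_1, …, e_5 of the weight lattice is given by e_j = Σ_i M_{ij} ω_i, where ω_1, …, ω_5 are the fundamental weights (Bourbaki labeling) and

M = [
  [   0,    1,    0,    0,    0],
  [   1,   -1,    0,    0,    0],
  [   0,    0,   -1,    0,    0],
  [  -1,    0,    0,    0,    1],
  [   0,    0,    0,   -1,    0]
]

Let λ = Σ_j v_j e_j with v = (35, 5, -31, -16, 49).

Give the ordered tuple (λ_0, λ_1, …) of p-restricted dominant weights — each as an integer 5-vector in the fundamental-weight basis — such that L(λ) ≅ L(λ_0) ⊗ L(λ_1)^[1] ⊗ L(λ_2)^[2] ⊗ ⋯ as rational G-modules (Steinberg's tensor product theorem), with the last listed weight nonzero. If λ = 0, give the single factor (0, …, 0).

Converting to the ω-basis (c_i = row i of M dotted with v = (35, 5, -31, -16, 49)):
  c_1 = 0*35 + 1*5 + 0*-31 + 0*-16 + 0*49 = 5
  c_2 = 1*35 + -1*5 + 0*-31 + 0*-16 + 0*49 = 30
  c_3 = 0*35 + 0*5 + -1*-31 + 0*-16 + 0*49 = 31
  c_4 = -1*35 + 0*5 + 0*-31 + 0*-16 + 1*49 = 14
  c_5 = 0*35 + 0*5 + 0*-31 + -1*-16 + 0*49 = 16
Base-2 expansion of each c_i:
  c_1 = 5 = 1·2^0 + 0·2^1 + 1·2^2
  c_2 = 30 = 0·2^0 + 1·2^1 + 1·2^2 + 1·2^3 + 1·2^4
  c_3 = 31 = 1·2^0 + 1·2^1 + 1·2^2 + 1·2^3 + 1·2^4
  c_4 = 14 = 0·2^0 + 1·2^1 + 1·2^2 + 1·2^3
  c_5 = 16 = 0·2^0 + 0·2^1 + 0·2^2 + 0·2^3 + 1·2^4
λ_0 = (1, 0, 1, 0, 0)
λ_1 = (0, 1, 1, 1, 0)
λ_2 = (1, 1, 1, 1, 0)
λ_3 = (0, 1, 1, 1, 0)
λ_4 = (0, 1, 1, 0, 1)

((1, 0, 1, 0, 0), (0, 1, 1, 1, 0), (1, 1, 1, 1, 0), (0, 1, 1, 1, 0), (0, 1, 1, 0, 1))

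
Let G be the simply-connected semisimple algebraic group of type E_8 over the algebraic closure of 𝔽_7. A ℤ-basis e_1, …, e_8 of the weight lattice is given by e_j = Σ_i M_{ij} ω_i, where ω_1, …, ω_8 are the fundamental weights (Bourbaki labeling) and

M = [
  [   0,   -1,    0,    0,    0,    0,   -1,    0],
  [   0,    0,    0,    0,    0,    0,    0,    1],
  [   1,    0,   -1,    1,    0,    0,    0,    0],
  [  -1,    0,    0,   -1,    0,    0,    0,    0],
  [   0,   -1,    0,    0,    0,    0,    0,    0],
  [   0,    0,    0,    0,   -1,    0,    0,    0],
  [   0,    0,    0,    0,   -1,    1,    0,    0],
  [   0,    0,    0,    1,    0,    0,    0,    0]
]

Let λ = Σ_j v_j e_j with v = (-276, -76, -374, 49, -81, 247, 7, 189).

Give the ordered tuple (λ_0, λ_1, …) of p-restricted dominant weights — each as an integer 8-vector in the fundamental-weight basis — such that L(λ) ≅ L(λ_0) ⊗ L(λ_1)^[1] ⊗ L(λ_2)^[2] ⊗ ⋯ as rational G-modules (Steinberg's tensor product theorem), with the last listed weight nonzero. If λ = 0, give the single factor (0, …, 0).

((6, 0, 0, 3, 6, 4, 6, 0), (2, 6, 0, 4, 3, 4, 4, 0), (1, 3, 3, 4, 1, 1, 6, 1))

Compute c_i = Σ_j M_{ij} v_j with v = (-276, -76, -374, 49, -81, 247, 7, 189):
  c_1 = 0*-276 + -1*-76 + 0*-374 + 0*49 + 0*-81 + 0*247 + -1*7 + 0*189 = 69
  c_2 = 0*-276 + 0*-76 + 0*-374 + 0*49 + 0*-81 + 0*247 + 0*7 + 1*189 = 189
  c_3 = 1*-276 + 0*-76 + -1*-374 + 1*49 + 0*-81 + 0*247 + 0*7 + 0*189 = 147
  c_4 = -1*-276 + 0*-76 + 0*-374 + -1*49 + 0*-81 + 0*247 + 0*7 + 0*189 = 227
  c_5 = 0*-276 + -1*-76 + 0*-374 + 0*49 + 0*-81 + 0*247 + 0*7 + 0*189 = 76
  c_6 = 0*-276 + 0*-76 + 0*-374 + 0*49 + -1*-81 + 0*247 + 0*7 + 0*189 = 81
  c_7 = 0*-276 + 0*-76 + 0*-374 + 0*49 + -1*-81 + 1*247 + 0*7 + 0*189 = 328
  c_8 = 0*-276 + 0*-76 + 0*-374 + 1*49 + 0*-81 + 0*247 + 0*7 + 0*189 = 49
Base-7 expansion of each c_i:
  c_1 = 69 = 6·7^0 + 2·7^1 + 1·7^2
  c_2 = 189 = 0·7^0 + 6·7^1 + 3·7^2
  c_3 = 147 = 0·7^0 + 0·7^1 + 3·7^2
  c_4 = 227 = 3·7^0 + 4·7^1 + 4·7^2
  c_5 = 76 = 6·7^0 + 3·7^1 + 1·7^2
  c_6 = 81 = 4·7^0 + 4·7^1 + 1·7^2
  c_7 = 328 = 6·7^0 + 4·7^1 + 6·7^2
  c_8 = 49 = 0·7^0 + 0·7^1 + 1·7^2
Factor λ_0 = (6, 0, 0, 3, 6, 4, 6, 0)
Factor λ_1 = (2, 6, 0, 4, 3, 4, 4, 0)
Factor λ_2 = (1, 3, 3, 4, 1, 1, 6, 1)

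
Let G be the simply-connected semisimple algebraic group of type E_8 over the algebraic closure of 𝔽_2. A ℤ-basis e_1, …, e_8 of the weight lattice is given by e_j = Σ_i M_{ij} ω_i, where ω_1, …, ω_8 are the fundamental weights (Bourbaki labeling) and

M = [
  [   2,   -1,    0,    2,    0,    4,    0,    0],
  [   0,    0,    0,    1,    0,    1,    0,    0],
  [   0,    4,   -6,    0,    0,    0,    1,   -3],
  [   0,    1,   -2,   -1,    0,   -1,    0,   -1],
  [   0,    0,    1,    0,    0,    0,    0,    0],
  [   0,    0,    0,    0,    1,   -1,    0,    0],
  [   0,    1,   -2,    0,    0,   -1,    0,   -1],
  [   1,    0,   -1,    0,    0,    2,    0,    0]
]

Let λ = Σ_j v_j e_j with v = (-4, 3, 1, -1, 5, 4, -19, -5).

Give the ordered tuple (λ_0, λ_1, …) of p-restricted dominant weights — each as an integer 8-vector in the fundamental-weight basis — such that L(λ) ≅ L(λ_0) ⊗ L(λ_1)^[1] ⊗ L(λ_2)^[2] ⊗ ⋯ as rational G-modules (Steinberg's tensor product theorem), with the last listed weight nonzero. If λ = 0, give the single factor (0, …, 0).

((1, 1, 0, 1, 1, 1, 0, 1), (1, 1, 1, 1, 0, 0, 1, 1))

ω-coordinates c = M·v, v = (-4, 3, 1, -1, 5, 4, -19, -5):
  c_1 = (2)·(-4) + (-1)·(3) + (0)·(1) + (2)·(-1) + (0)·(5) + (4)·(4) + (0)·(-19) + (0)·(-5) = 3
  c_2 = (0)·(-4) + (0)·(3) + (0)·(1) + (1)·(-1) + (0)·(5) + (1)·(4) + (0)·(-19) + (0)·(-5) = 3
  c_3 = (0)·(-4) + (4)·(3) + (-6)·(1) + (0)·(-1) + (0)·(5) + (0)·(4) + (1)·(-19) + (-3)·(-5) = 2
  c_4 = (0)·(-4) + (1)·(3) + (-2)·(1) + (-1)·(-1) + (0)·(5) + (-1)·(4) + (0)·(-19) + (-1)·(-5) = 3
  c_5 = (0)·(-4) + (0)·(3) + (1)·(1) + (0)·(-1) + (0)·(5) + (0)·(4) + (0)·(-19) + (0)·(-5) = 1
  c_6 = (0)·(-4) + (0)·(3) + (0)·(1) + (0)·(-1) + (1)·(5) + (-1)·(4) + (0)·(-19) + (0)·(-5) = 1
  c_7 = (0)·(-4) + (1)·(3) + (-2)·(1) + (0)·(-1) + (0)·(5) + (-1)·(4) + (0)·(-19) + (-1)·(-5) = 2
  c_8 = (1)·(-4) + (0)·(3) + (-1)·(1) + (0)·(-1) + (0)·(5) + (2)·(4) + (0)·(-19) + (0)·(-5) = 3
p = 2; digits c_i = Σ_j d_{ij}·2^j, 0 ≤ d_{ij} < 2:
  c_1 = 3 = 1·2^0 + 1·2^1
  c_2 = 3 = 1·2^0 + 1·2^1
  c_3 = 2 = 0·2^0 + 1·2^1
  c_4 = 3 = 1·2^0 + 1·2^1
  c_5 = 1 = 1·2^0
  c_6 = 1 = 1·2^0
  c_7 = 2 = 0·2^0 + 1·2^1
  c_8 = 3 = 1·2^0 + 1·2^1
λ_0 = (1, 1, 0, 1, 1, 1, 0, 1)
λ_1 = (1, 1, 1, 1, 0, 0, 1, 1)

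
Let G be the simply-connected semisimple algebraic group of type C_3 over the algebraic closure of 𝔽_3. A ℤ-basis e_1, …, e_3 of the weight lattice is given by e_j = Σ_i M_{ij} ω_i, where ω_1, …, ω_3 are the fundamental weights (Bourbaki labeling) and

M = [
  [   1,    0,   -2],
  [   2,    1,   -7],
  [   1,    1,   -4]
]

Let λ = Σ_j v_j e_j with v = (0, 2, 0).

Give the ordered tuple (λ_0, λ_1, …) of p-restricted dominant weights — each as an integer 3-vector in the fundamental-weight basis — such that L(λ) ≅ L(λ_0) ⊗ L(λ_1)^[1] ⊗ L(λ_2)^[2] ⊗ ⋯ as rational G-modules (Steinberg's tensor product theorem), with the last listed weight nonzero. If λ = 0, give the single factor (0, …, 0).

Compute c_i = Σ_j M_{ij} v_j with v = (0, 2, 0):
  c_1 = 1*0 + 0*2 + -2*0 = 0
  c_2 = 2*0 + 1*2 + -7*0 = 2
  c_3 = 1*0 + 1*2 + -4*0 = 2
p = 3; digits c_i = Σ_j d_{ij}·3^j, 0 ≤ d_{ij} < 3:
  c_1 = 0
  c_2 = 2 = 2·3^0
  c_3 = 2 = 2·3^0
p-restricted factor λ_0 = (0, 2, 2)

((0, 2, 2),)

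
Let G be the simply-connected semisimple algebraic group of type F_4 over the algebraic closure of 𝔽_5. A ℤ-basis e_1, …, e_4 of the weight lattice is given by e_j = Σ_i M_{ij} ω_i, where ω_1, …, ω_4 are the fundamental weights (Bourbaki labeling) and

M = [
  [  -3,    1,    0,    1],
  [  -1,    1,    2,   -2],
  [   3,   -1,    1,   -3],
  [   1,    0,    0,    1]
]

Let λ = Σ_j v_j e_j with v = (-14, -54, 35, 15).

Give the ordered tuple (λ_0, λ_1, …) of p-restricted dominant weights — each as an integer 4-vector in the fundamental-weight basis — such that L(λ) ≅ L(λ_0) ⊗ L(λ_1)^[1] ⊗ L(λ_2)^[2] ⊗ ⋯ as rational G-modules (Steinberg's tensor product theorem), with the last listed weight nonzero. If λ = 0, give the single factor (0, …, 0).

((3, 0, 2, 1),)

Converting to the ω-basis (c_i = row i of M dotted with v = (-14, -54, 35, 15)):
  c_1 = (-3)·(-14) + (1)·(-54) + (0)·(35) + (1)·(15) = 3
  c_2 = (-1)·(-14) + (1)·(-54) + (2)·(35) + (-2)·(15) = 0
  c_3 = (3)·(-14) + (-1)·(-54) + (1)·(35) + (-3)·(15) = 2
  c_4 = (1)·(-14) + (0)·(-54) + (0)·(35) + (1)·(15) = 1
Base-5 expansion of each c_i:
  c_1 = 3 = 3·5^0
  c_2 = 0
  c_3 = 2 = 2·5^0
  c_4 = 1 = 1·5^0
λ_0 = (3, 0, 2, 1)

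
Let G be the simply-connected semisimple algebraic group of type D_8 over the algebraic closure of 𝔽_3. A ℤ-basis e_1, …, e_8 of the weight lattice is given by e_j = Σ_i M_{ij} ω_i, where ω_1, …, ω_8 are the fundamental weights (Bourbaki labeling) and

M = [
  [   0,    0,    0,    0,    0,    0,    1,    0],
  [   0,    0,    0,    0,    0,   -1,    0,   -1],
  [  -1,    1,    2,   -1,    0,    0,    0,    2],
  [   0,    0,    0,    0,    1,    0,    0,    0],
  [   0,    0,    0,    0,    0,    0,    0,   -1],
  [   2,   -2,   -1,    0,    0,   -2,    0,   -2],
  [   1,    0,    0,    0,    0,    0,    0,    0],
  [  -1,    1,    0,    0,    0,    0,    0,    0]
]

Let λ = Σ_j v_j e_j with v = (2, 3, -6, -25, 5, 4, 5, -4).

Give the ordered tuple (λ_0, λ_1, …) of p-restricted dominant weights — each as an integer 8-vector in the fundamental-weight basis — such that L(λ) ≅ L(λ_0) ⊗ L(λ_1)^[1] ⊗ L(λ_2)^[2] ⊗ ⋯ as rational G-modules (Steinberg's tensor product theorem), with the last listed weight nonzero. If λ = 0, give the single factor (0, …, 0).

((2, 0, 0, 2, 1, 1, 2, 1), (1, 0, 2, 1, 1, 1, 0, 0))

Change of basis e → ω: c = M·v where v = (2, 3, -6, -25, 5, 4, 5, -4):
  c_1 = 0*2 + 0*3 + 0*-6 + 0*-25 + 0*5 + 0*4 + 1*5 + 0*-4 = 5
  c_2 = 0*2 + 0*3 + 0*-6 + 0*-25 + 0*5 + -1*4 + 0*5 + -1*-4 = 0
  c_3 = -1*2 + 1*3 + 2*-6 + -1*-25 + 0*5 + 0*4 + 0*5 + 2*-4 = 6
  c_4 = 0*2 + 0*3 + 0*-6 + 0*-25 + 1*5 + 0*4 + 0*5 + 0*-4 = 5
  c_5 = 0*2 + 0*3 + 0*-6 + 0*-25 + 0*5 + 0*4 + 0*5 + -1*-4 = 4
  c_6 = 2*2 + -2*3 + -1*-6 + 0*-25 + 0*5 + -2*4 + 0*5 + -2*-4 = 4
  c_7 = 1*2 + 0*3 + 0*-6 + 0*-25 + 0*5 + 0*4 + 0*5 + 0*-4 = 2
  c_8 = -1*2 + 1*3 + 0*-6 + 0*-25 + 0*5 + 0*4 + 0*5 + 0*-4 = 1
Expand coordinatewise in base 3:
  c_1 = 5 = 2·3^0 + 1·3^1
  c_2 = 0
  c_3 = 6 = 0·3^0 + 2·3^1
  c_4 = 5 = 2·3^0 + 1·3^1
  c_5 = 4 = 1·3^0 + 1·3^1
  c_6 = 4 = 1·3^0 + 1·3^1
  c_7 = 2 = 2·3^0
  c_8 = 1 = 1·3^0
p-restricted factor λ_0 = (2, 0, 0, 2, 1, 1, 2, 1)
p-restricted factor λ_1 = (1, 0, 2, 1, 1, 1, 0, 0)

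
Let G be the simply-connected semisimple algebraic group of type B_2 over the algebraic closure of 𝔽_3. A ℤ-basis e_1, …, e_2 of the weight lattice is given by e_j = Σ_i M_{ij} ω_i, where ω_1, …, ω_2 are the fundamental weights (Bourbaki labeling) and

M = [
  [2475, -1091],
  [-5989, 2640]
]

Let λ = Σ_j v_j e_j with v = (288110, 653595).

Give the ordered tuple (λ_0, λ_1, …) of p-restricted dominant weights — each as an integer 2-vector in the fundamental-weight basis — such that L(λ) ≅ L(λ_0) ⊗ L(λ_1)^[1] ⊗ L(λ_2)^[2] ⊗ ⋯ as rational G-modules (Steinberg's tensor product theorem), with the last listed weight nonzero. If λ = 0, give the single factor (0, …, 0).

Compute c_i = Σ_j M_{ij} v_j with v = (288110, 653595):
  c_1 = (2475)·(288110) + (-1091)·(653595) = 105
  c_2 = (-5989)·(288110) + (2640)·(653595) = 10
Expand coordinatewise in base 3:
  c_1 = 105 = 0·3^0 + 2·3^1 + 2·3^2 + 0·3^3 + 1·3^4
  c_2 = 10 = 1·3^0 + 0·3^1 + 1·3^2
p-restricted factor λ_0 = (0, 1)
p-restricted factor λ_1 = (2, 0)
p-restricted factor λ_2 = (2, 1)
p-restricted factor λ_3 = (0, 0)
p-restricted factor λ_4 = (1, 0)

((0, 1), (2, 0), (2, 1), (0, 0), (1, 0))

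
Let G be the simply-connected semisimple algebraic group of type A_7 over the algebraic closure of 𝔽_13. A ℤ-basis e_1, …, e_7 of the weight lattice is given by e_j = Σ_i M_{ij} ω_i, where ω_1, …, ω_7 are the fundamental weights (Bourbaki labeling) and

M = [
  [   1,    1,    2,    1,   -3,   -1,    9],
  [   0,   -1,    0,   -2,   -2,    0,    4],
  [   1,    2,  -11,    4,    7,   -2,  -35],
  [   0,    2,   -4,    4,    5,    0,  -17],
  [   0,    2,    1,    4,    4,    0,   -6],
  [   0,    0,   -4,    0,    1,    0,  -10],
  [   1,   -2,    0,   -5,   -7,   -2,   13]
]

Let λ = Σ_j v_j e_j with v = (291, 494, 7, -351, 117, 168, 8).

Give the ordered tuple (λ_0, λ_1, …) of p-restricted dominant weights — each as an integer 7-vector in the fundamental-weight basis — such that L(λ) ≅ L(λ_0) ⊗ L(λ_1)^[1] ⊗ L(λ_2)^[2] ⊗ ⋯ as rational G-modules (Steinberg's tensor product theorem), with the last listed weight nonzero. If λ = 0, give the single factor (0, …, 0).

In the fundamental-weight basis, λ has coordinates c = M·v (v = (291, 494, 7, -351, 117, 168, 8)):
  c_1 = (1)·(291) + (1)·(494) + (2)·(7) + (1)·(-351) + (-3)·(117) + (-1)·(168) + (9)·(8) = 1
  c_2 = (0)·(291) + (-1)·(494) + (0)·(7) + (-2)·(-351) + (-2)·(117) + (0)·(168) + (4)·(8) = 6
  c_3 = (1)·(291) + (2)·(494) + (-11)·(7) + (4)·(-351) + (7)·(117) + (-2)·(168) + (-35)·(8) = 1
  c_4 = (0)·(291) + (2)·(494) + (-4)·(7) + (4)·(-351) + (5)·(117) + (0)·(168) + (-17)·(8) = 5
  c_5 = (0)·(291) + (2)·(494) + (1)·(7) + (4)·(-351) + (4)·(117) + (0)·(168) + (-6)·(8) = 11
  c_6 = (0)·(291) + (0)·(494) + (-4)·(7) + (0)·(-351) + (1)·(117) + (0)·(168) + (-10)·(8) = 9
  c_7 = (1)·(291) + (-2)·(494) + (0)·(7) + (-5)·(-351) + (-7)·(117) + (-2)·(168) + (13)·(8) = 7
Expand coordinatewise in base 13:
  c_1 = 1 = 1·13^0
  c_2 = 6 = 6·13^0
  c_3 = 1 = 1·13^0
  c_4 = 5 = 5·13^0
  c_5 = 11 = 11·13^0
  c_6 = 9 = 9·13^0
  c_7 = 7 = 7·13^0
p-restricted factor λ_0 = (1, 6, 1, 5, 11, 9, 7)

((1, 6, 1, 5, 11, 9, 7),)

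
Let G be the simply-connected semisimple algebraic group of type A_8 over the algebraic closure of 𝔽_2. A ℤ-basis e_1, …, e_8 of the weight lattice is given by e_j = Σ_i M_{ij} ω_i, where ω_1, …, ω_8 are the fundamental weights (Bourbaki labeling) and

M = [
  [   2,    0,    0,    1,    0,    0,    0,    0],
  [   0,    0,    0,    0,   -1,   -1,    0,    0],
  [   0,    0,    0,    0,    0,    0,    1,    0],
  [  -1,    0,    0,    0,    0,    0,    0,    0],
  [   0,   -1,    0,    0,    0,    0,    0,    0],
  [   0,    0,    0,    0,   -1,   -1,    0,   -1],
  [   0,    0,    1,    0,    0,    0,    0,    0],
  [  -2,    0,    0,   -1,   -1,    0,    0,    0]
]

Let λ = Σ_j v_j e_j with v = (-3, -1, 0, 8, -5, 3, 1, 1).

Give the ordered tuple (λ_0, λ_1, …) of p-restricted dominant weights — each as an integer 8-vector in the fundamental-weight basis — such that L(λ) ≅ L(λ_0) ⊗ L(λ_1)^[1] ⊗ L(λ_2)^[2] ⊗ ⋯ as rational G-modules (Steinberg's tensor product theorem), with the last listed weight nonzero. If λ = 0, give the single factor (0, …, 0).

Change of basis e → ω: c = M·v where v = (-3, -1, 0, 8, -5, 3, 1, 1):
  c_1 = (2)·(-3) + (0)·(-1) + 0·0 + 1·8 + (0)·(-5) + 0·3 + 0·1 + 0·1 = 2
  c_2 = (0)·(-3) + (0)·(-1) + 0·0 + 0·8 + (-1)·(-5) + (-1)·(3) + 0·1 + 0·1 = 2
  c_3 = (0)·(-3) + (0)·(-1) + 0·0 + 0·8 + (0)·(-5) + 0·3 + 1·1 + 0·1 = 1
  c_4 = (-1)·(-3) + (0)·(-1) + 0·0 + 0·8 + (0)·(-5) + 0·3 + 0·1 + 0·1 = 3
  c_5 = (0)·(-3) + (-1)·(-1) + 0·0 + 0·8 + (0)·(-5) + 0·3 + 0·1 + 0·1 = 1
  c_6 = (0)·(-3) + (0)·(-1) + 0·0 + 0·8 + (-1)·(-5) + (-1)·(3) + 0·1 + (-1)·(1) = 1
  c_7 = (0)·(-3) + (0)·(-1) + 1·0 + 0·8 + (0)·(-5) + 0·3 + 0·1 + 0·1 = 0
  c_8 = (-2)·(-3) + (0)·(-1) + 0·0 + (-1)·(8) + (-1)·(-5) + 0·3 + 0·1 + 0·1 = 3
p = 2; digits c_i = Σ_j d_{ij}·2^j, 0 ≤ d_{ij} < 2:
  c_1 = 2 = 0·2^0 + 1·2^1
  c_2 = 2 = 0·2^0 + 1·2^1
  c_3 = 1 = 1·2^0
  c_4 = 3 = 1·2^0 + 1·2^1
  c_5 = 1 = 1·2^0
  c_6 = 1 = 1·2^0
  c_7 = 0
  c_8 = 3 = 1·2^0 + 1·2^1
λ_0 = (0, 0, 1, 1, 1, 1, 0, 1)
λ_1 = (1, 1, 0, 1, 0, 0, 0, 1)

((0, 0, 1, 1, 1, 1, 0, 1), (1, 1, 0, 1, 0, 0, 0, 1))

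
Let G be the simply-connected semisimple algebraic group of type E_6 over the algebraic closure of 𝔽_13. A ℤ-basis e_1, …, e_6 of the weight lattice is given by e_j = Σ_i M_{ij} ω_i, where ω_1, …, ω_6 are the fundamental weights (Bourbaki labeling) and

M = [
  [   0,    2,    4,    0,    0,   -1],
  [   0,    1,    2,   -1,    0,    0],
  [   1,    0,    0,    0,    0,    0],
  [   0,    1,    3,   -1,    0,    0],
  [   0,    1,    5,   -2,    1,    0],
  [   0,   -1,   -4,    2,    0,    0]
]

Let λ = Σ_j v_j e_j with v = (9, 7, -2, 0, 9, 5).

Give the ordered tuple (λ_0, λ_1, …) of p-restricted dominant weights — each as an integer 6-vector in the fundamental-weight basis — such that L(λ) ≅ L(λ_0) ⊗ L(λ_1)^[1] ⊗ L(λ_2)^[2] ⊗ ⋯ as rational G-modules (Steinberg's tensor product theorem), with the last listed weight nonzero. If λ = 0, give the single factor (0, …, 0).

In the fundamental-weight basis, λ has coordinates c = M·v (v = (9, 7, -2, 0, 9, 5)):
  c_1 = 0·9 + 2·7 + (4)·(-2) + 0·0 + 0·9 + (-1)·(5) = 1
  c_2 = 0·9 + 1·7 + (2)·(-2) + (-1)·(0) + 0·9 + 0·5 = 3
  c_3 = 1·9 + 0·7 + (0)·(-2) + 0·0 + 0·9 + 0·5 = 9
  c_4 = 0·9 + 1·7 + (3)·(-2) + (-1)·(0) + 0·9 + 0·5 = 1
  c_5 = 0·9 + 1·7 + (5)·(-2) + (-2)·(0) + 1·9 + 0·5 = 6
  c_6 = 0·9 + (-1)·(7) + (-4)·(-2) + 2·0 + 0·9 + 0·5 = 1
Base-13 expansion of each c_i:
  c_1 = 1 = 1·13^0
  c_2 = 3 = 3·13^0
  c_3 = 9 = 9·13^0
  c_4 = 1 = 1·13^0
  c_5 = 6 = 6·13^0
  c_6 = 1 = 1·13^0
p-restricted factor λ_0 = (1, 3, 9, 1, 6, 1)

((1, 3, 9, 1, 6, 1),)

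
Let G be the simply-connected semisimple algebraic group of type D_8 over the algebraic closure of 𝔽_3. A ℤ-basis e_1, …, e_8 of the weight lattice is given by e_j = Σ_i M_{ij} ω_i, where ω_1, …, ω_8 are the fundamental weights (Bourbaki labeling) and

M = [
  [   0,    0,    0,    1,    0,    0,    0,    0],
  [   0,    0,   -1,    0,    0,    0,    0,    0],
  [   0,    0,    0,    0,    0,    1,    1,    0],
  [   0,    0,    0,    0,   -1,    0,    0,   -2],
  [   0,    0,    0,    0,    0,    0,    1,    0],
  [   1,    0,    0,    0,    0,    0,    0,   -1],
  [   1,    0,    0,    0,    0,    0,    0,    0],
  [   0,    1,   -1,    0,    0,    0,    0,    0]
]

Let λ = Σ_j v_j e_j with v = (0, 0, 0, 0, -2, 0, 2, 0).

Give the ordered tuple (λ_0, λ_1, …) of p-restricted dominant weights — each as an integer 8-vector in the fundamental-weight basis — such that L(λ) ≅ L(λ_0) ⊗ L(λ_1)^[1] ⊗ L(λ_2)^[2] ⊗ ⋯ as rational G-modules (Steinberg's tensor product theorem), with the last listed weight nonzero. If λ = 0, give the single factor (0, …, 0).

((0, 0, 2, 2, 2, 0, 0, 0),)

Converting to the ω-basis (c_i = row i of M dotted with v = (0, 0, 0, 0, -2, 0, 2, 0)):
  c_1 = 0·0 + 0·0 + 0·0 + 1·0 + (0)·(-2) + 0·0 + 0·2 + 0·0 = 0
  c_2 = 0·0 + 0·0 + (-1)·(0) + 0·0 + (0)·(-2) + 0·0 + 0·2 + 0·0 = 0
  c_3 = 0·0 + 0·0 + 0·0 + 0·0 + (0)·(-2) + 1·0 + 1·2 + 0·0 = 2
  c_4 = 0·0 + 0·0 + 0·0 + 0·0 + (-1)·(-2) + 0·0 + 0·2 + (-2)·(0) = 2
  c_5 = 0·0 + 0·0 + 0·0 + 0·0 + (0)·(-2) + 0·0 + 1·2 + 0·0 = 2
  c_6 = 1·0 + 0·0 + 0·0 + 0·0 + (0)·(-2) + 0·0 + 0·2 + (-1)·(0) = 0
  c_7 = 1·0 + 0·0 + 0·0 + 0·0 + (0)·(-2) + 0·0 + 0·2 + 0·0 = 0
  c_8 = 0·0 + 1·0 + (-1)·(0) + 0·0 + (0)·(-2) + 0·0 + 0·2 + 0·0 = 0
Writing each c_i in base p = 3:
  c_1 = 0
  c_2 = 0
  c_3 = 2 = 2·3^0
  c_4 = 2 = 2·3^0
  c_5 = 2 = 2·3^0
  c_6 = 0
  c_7 = 0
  c_8 = 0
Factor λ_0 = (0, 0, 2, 2, 2, 0, 0, 0)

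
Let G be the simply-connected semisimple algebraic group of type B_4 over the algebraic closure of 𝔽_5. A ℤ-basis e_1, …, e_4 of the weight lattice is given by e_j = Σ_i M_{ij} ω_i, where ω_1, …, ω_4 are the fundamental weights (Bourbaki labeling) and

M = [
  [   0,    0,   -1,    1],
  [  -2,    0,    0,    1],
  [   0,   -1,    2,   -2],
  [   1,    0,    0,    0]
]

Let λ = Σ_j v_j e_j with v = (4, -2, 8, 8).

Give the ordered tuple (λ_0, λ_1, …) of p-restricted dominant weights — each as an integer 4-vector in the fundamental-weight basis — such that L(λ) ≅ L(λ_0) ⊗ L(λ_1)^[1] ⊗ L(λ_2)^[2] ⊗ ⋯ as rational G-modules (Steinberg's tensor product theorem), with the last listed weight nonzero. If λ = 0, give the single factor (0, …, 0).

((0, 0, 2, 4),)

Compute c_i = Σ_j M_{ij} v_j with v = (4, -2, 8, 8):
  c_1 = 0·4 + (0)·(-2) + (-1)·(8) + 1·8 = 0
  c_2 = (-2)·(4) + (0)·(-2) + 0·8 + 1·8 = 0
  c_3 = 0·4 + (-1)·(-2) + 2·8 + (-2)·(8) = 2
  c_4 = 1·4 + (0)·(-2) + 0·8 + 0·8 = 4
Writing each c_i in base p = 5:
  c_1 = 0
  c_2 = 0
  c_3 = 2 = 2·5^0
  c_4 = 4 = 4·5^0
λ_0 = (0, 0, 2, 4)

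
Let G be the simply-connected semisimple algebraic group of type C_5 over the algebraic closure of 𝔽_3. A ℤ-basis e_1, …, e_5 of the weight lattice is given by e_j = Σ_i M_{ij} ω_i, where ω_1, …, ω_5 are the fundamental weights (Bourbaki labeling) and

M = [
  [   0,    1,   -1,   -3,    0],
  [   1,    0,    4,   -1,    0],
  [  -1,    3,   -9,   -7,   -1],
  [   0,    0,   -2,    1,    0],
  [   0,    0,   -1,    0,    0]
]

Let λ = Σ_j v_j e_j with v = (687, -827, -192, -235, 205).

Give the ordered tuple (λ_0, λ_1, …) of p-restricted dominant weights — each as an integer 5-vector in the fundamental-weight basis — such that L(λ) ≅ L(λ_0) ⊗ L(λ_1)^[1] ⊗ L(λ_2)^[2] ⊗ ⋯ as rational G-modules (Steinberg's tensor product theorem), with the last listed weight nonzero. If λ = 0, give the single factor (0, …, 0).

((1, 1, 0, 2, 0), (2, 0, 0, 1, 1), (1, 2, 0, 1, 0), (2, 2, 0, 2, 1), (0, 1, 0, 1, 2))

Converting to the ω-basis (c_i = row i of M dotted with v = (687, -827, -192, -235, 205)):
  c_1 = 0*687 + 1*-827 + -1*-192 + -3*-235 + 0*205 = 70
  c_2 = 1*687 + 0*-827 + 4*-192 + -1*-235 + 0*205 = 154
  c_3 = -1*687 + 3*-827 + -9*-192 + -7*-235 + -1*205 = 0
  c_4 = 0*687 + 0*-827 + -2*-192 + 1*-235 + 0*205 = 149
  c_5 = 0*687 + 0*-827 + -1*-192 + 0*-235 + 0*205 = 192
Writing each c_i in base p = 3:
  c_1 = 70 = 1·3^0 + 2·3^1 + 1·3^2 + 2·3^3
  c_2 = 154 = 1·3^0 + 0·3^1 + 2·3^2 + 2·3^3 + 1·3^4
  c_3 = 0
  c_4 = 149 = 2·3^0 + 1·3^1 + 1·3^2 + 2·3^3 + 1·3^4
  c_5 = 192 = 0·3^0 + 1·3^1 + 0·3^2 + 1·3^3 + 2·3^4
Factor λ_0 = (1, 1, 0, 2, 0)
Factor λ_1 = (2, 0, 0, 1, 1)
Factor λ_2 = (1, 2, 0, 1, 0)
Factor λ_3 = (2, 2, 0, 2, 1)
Factor λ_4 = (0, 1, 0, 1, 2)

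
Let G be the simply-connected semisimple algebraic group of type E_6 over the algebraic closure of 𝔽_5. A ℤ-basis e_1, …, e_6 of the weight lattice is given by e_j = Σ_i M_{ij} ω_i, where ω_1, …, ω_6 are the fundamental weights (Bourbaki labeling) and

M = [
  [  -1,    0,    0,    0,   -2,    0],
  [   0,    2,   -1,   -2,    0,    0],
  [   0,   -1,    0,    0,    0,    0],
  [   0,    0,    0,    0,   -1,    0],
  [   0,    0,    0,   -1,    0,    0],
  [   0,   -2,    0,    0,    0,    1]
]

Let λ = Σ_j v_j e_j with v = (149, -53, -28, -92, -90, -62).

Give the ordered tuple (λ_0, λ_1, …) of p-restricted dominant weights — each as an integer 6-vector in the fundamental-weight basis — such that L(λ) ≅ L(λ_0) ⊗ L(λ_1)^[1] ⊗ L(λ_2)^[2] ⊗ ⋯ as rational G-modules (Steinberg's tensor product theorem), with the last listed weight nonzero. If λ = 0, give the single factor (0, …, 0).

ω-coordinates c = M·v, v = (149, -53, -28, -92, -90, -62):
  c_1 = -1*149 + 0*-53 + 0*-28 + 0*-92 + -2*-90 + 0*-62 = 31
  c_2 = 0*149 + 2*-53 + -1*-28 + -2*-92 + 0*-90 + 0*-62 = 106
  c_3 = 0*149 + -1*-53 + 0*-28 + 0*-92 + 0*-90 + 0*-62 = 53
  c_4 = 0*149 + 0*-53 + 0*-28 + 0*-92 + -1*-90 + 0*-62 = 90
  c_5 = 0*149 + 0*-53 + 0*-28 + -1*-92 + 0*-90 + 0*-62 = 92
  c_6 = 0*149 + -2*-53 + 0*-28 + 0*-92 + 0*-90 + 1*-62 = 44
Writing each c_i in base p = 5:
  c_1 = 31 = 1·5^0 + 1·5^1 + 1·5^2
  c_2 = 106 = 1·5^0 + 1·5^1 + 4·5^2
  c_3 = 53 = 3·5^0 + 0·5^1 + 2·5^2
  c_4 = 90 = 0·5^0 + 3·5^1 + 3·5^2
  c_5 = 92 = 2·5^0 + 3·5^1 + 3·5^2
  c_6 = 44 = 4·5^0 + 3·5^1 + 1·5^2
Factor λ_0 = (1, 1, 3, 0, 2, 4)
Factor λ_1 = (1, 1, 0, 3, 3, 3)
Factor λ_2 = (1, 4, 2, 3, 3, 1)

((1, 1, 3, 0, 2, 4), (1, 1, 0, 3, 3, 3), (1, 4, 2, 3, 3, 1))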